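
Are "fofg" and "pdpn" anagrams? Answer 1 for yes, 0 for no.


Strings: "fofg", "pdpn"
Sorted first:  ffgo
Sorted second: dnpp
Differ at position 0: 'f' vs 'd' => not anagrams

0


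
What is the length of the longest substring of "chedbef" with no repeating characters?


Input: "chedbef"
Sliding window (track last position of each char):
  Position 0 ('c'): window [0,0] length 1 -- new best
  Position 1 ('h'): window [0,1] length 2 -- new best
  Position 2 ('e'): window [0,2] length 3 -- new best
  Position 3 ('d'): window [0,3] length 4 -- new best
  Position 4 ('b'): window [0,4] length 5 -- new best
  Position 5 ('e'): repeat (last at 2), move window start to 3
  Position 5 ('e'): window [3,5] length 3
  Position 6 ('f'): window [3,6] length 4
Longest substring with no repeats: "chedb" with length 5

5


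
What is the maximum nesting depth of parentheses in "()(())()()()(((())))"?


Input: "()(())()()()(((())))"
Tracking depth:
  Position 0 '(': depth becomes 1
  Position 1 ')': depth becomes 0
  Position 2 '(': depth becomes 1
  Position 3 '(': depth becomes 2
  Position 4 ')': depth becomes 1
  Position 5 ')': depth becomes 0
  Position 6 '(': depth becomes 1
  Position 7 ')': depth becomes 0
  Position 8 '(': depth becomes 1
  Position 9 ')': depth becomes 0
  Position 10 '(': depth becomes 1
  Position 11 ')': depth becomes 0
  Position 12 '(': depth becomes 1
  Position 13 '(': depth becomes 2
  Position 14 '(': depth becomes 3
  Position 15 '(': depth becomes 4
  Position 16 ')': depth becomes 3
  Position 17 ')': depth becomes 2
  Position 18 ')': depth becomes 1
  Position 19 ')': depth becomes 0
Maximum depth reached: 4

4


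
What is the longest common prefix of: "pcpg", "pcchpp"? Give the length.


Words: pcpg, pcchpp
  Position 0: all 'p' => match
  Position 1: all 'c' => match
  Position 2: ('p', 'c') => mismatch, stop
LCP = "pc" (length 2)

2


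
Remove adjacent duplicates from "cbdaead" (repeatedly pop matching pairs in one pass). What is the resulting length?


Input: cbdaead
Stack-based adjacent duplicate removal:
  Read 'c': push. Stack: c
  Read 'b': push. Stack: cb
  Read 'd': push. Stack: cbd
  Read 'a': push. Stack: cbda
  Read 'e': push. Stack: cbdae
  Read 'a': push. Stack: cbdaea
  Read 'd': push. Stack: cbdaead
Final stack: "cbdaead" (length 7)

7


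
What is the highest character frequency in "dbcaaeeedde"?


Input: dbcaaeeedde
Character counts:
  'a': 2
  'b': 1
  'c': 1
  'd': 3
  'e': 4
Maximum frequency: 4

4


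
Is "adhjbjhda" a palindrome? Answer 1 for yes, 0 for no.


Input: adhjbjhda
Reversed: adhjbjhda
  Compare pos 0 ('a') with pos 8 ('a'): match
  Compare pos 1 ('d') with pos 7 ('d'): match
  Compare pos 2 ('h') with pos 6 ('h'): match
  Compare pos 3 ('j') with pos 5 ('j'): match
Result: palindrome

1


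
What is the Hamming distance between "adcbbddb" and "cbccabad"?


Comparing "adcbbddb" and "cbccabad" position by position:
  Position 0: 'a' vs 'c' => differ
  Position 1: 'd' vs 'b' => differ
  Position 2: 'c' vs 'c' => same
  Position 3: 'b' vs 'c' => differ
  Position 4: 'b' vs 'a' => differ
  Position 5: 'd' vs 'b' => differ
  Position 6: 'd' vs 'a' => differ
  Position 7: 'b' vs 'd' => differ
Total differences (Hamming distance): 7

7


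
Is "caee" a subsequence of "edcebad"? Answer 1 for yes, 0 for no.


Check if "caee" is a subsequence of "edcebad"
Greedy scan:
  Position 0 ('e'): no match needed
  Position 1 ('d'): no match needed
  Position 2 ('c'): matches sub[0] = 'c'
  Position 3 ('e'): no match needed
  Position 4 ('b'): no match needed
  Position 5 ('a'): matches sub[1] = 'a'
  Position 6 ('d'): no match needed
Only matched 2/4 characters => not a subsequence

0


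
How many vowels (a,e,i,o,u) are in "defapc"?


Input: defapc
Checking each character:
  'd' at position 0: consonant
  'e' at position 1: vowel (running total: 1)
  'f' at position 2: consonant
  'a' at position 3: vowel (running total: 2)
  'p' at position 4: consonant
  'c' at position 5: consonant
Total vowels: 2

2


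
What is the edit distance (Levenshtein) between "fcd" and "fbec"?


Computing edit distance: "fcd" -> "fbec"
DP table:
           f    b    e    c
      0    1    2    3    4
  f   1    0    1    2    3
  c   2    1    1    2    2
  d   3    2    2    2    3
Edit distance = dp[3][4] = 3

3


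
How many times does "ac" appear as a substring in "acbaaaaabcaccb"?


Searching for "ac" in "acbaaaaabcaccb"
Scanning each position:
  Position 0: "ac" => MATCH
  Position 1: "cb" => no
  Position 2: "ba" => no
  Position 3: "aa" => no
  Position 4: "aa" => no
  Position 5: "aa" => no
  Position 6: "aa" => no
  Position 7: "ab" => no
  Position 8: "bc" => no
  Position 9: "ca" => no
  Position 10: "ac" => MATCH
  Position 11: "cc" => no
  Position 12: "cb" => no
Total occurrences: 2

2


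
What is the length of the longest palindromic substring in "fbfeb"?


Input: "fbfeb"
Checking substrings for palindromes:
  [0:3] "fbf" (len 3) => palindrome
Longest palindromic substring: "fbf" with length 3

3


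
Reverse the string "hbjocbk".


Input: hbjocbk
Reading characters right to left:
  Position 6: 'k'
  Position 5: 'b'
  Position 4: 'c'
  Position 3: 'o'
  Position 2: 'j'
  Position 1: 'b'
  Position 0: 'h'
Reversed: kbcojbh

kbcojbh


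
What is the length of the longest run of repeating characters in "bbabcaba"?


Input: "bbabcaba"
Scanning for longest run:
  Position 1 ('b'): continues run of 'b', length=2
  Position 2 ('a'): new char, reset run to 1
  Position 3 ('b'): new char, reset run to 1
  Position 4 ('c'): new char, reset run to 1
  Position 5 ('a'): new char, reset run to 1
  Position 6 ('b'): new char, reset run to 1
  Position 7 ('a'): new char, reset run to 1
Longest run: 'b' with length 2

2


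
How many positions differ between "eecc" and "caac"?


Comparing "eecc" and "caac" position by position:
  Position 0: 'e' vs 'c' => DIFFER
  Position 1: 'e' vs 'a' => DIFFER
  Position 2: 'c' vs 'a' => DIFFER
  Position 3: 'c' vs 'c' => same
Positions that differ: 3

3


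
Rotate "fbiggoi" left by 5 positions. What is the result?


Input: "fbiggoi", rotate left by 5
First 5 characters: "fbigg"
Remaining characters: "oi"
Concatenate remaining + first: "oi" + "fbigg" = "oifbigg"

oifbigg


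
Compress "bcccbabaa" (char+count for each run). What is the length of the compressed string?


Input: bcccbabaa
Runs:
  'b' x 1 => "b1"
  'c' x 3 => "c3"
  'b' x 1 => "b1"
  'a' x 1 => "a1"
  'b' x 1 => "b1"
  'a' x 2 => "a2"
Compressed: "b1c3b1a1b1a2"
Compressed length: 12

12


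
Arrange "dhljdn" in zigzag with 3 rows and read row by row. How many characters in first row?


Zigzag "dhljdn" into 3 rows:
Placing characters:
  'd' => row 0
  'h' => row 1
  'l' => row 2
  'j' => row 1
  'd' => row 0
  'n' => row 1
Rows:
  Row 0: "dd"
  Row 1: "hjn"
  Row 2: "l"
First row length: 2

2


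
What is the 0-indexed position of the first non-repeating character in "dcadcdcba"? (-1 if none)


Input: dcadcdcba
Character frequencies:
  'a': 2
  'b': 1
  'c': 3
  'd': 3
Scanning left to right for freq == 1:
  Position 0 ('d'): freq=3, skip
  Position 1 ('c'): freq=3, skip
  Position 2 ('a'): freq=2, skip
  Position 3 ('d'): freq=3, skip
  Position 4 ('c'): freq=3, skip
  Position 5 ('d'): freq=3, skip
  Position 6 ('c'): freq=3, skip
  Position 7 ('b'): unique! => answer = 7

7


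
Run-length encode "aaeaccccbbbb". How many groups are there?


Input: aaeaccccbbbb
Scanning for consecutive runs:
  Group 1: 'a' x 2 (positions 0-1)
  Group 2: 'e' x 1 (positions 2-2)
  Group 3: 'a' x 1 (positions 3-3)
  Group 4: 'c' x 4 (positions 4-7)
  Group 5: 'b' x 4 (positions 8-11)
Total groups: 5

5


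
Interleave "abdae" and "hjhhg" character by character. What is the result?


Interleaving "abdae" and "hjhhg":
  Position 0: 'a' from first, 'h' from second => "ah"
  Position 1: 'b' from first, 'j' from second => "bj"
  Position 2: 'd' from first, 'h' from second => "dh"
  Position 3: 'a' from first, 'h' from second => "ah"
  Position 4: 'e' from first, 'g' from second => "eg"
Result: ahbjdhaheg

ahbjdhaheg


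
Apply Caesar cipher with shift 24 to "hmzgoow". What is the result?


Caesar cipher: shift "hmzgoow" by 24
  'h' (pos 7) + 24 = pos 5 = 'f'
  'm' (pos 12) + 24 = pos 10 = 'k'
  'z' (pos 25) + 24 = pos 23 = 'x'
  'g' (pos 6) + 24 = pos 4 = 'e'
  'o' (pos 14) + 24 = pos 12 = 'm'
  'o' (pos 14) + 24 = pos 12 = 'm'
  'w' (pos 22) + 24 = pos 20 = 'u'
Result: fkxemmu

fkxemmu


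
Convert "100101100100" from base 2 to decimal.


Input: "100101100100" in base 2
Positional expansion:
  Digit '1' (value 1) x 2^11 = 2048
  Digit '0' (value 0) x 2^10 = 0
  Digit '0' (value 0) x 2^9 = 0
  Digit '1' (value 1) x 2^8 = 256
  Digit '0' (value 0) x 2^7 = 0
  Digit '1' (value 1) x 2^6 = 64
  Digit '1' (value 1) x 2^5 = 32
  Digit '0' (value 0) x 2^4 = 0
  Digit '0' (value 0) x 2^3 = 0
  Digit '1' (value 1) x 2^2 = 4
  Digit '0' (value 0) x 2^1 = 0
  Digit '0' (value 0) x 2^0 = 0
Sum = 2404

2404


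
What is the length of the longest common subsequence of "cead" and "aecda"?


LCS of "cead" and "aecda"
DP table:
           a    e    c    d    a
      0    0    0    0    0    0
  c   0    0    0    1    1    1
  e   0    0    1    1    1    1
  a   0    1    1    1    1    2
  d   0    1    1    1    2    2
LCS length = dp[4][5] = 2

2


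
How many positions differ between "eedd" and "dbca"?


Comparing "eedd" and "dbca" position by position:
  Position 0: 'e' vs 'd' => DIFFER
  Position 1: 'e' vs 'b' => DIFFER
  Position 2: 'd' vs 'c' => DIFFER
  Position 3: 'd' vs 'a' => DIFFER
Positions that differ: 4

4


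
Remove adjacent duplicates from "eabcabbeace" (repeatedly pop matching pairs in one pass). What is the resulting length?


Input: eabcabbeace
Stack-based adjacent duplicate removal:
  Read 'e': push. Stack: e
  Read 'a': push. Stack: ea
  Read 'b': push. Stack: eab
  Read 'c': push. Stack: eabc
  Read 'a': push. Stack: eabca
  Read 'b': push. Stack: eabcab
  Read 'b': matches stack top 'b' => pop. Stack: eabca
  Read 'e': push. Stack: eabcae
  Read 'a': push. Stack: eabcaea
  Read 'c': push. Stack: eabcaeac
  Read 'e': push. Stack: eabcaeace
Final stack: "eabcaeace" (length 9)

9


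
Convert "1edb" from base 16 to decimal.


Input: "1edb" in base 16
Positional expansion:
  Digit '1' (value 1) x 16^3 = 4096
  Digit 'e' (value 14) x 16^2 = 3584
  Digit 'd' (value 13) x 16^1 = 208
  Digit 'b' (value 11) x 16^0 = 11
Sum = 7899

7899


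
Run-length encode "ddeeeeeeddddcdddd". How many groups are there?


Input: ddeeeeeeddddcdddd
Scanning for consecutive runs:
  Group 1: 'd' x 2 (positions 0-1)
  Group 2: 'e' x 6 (positions 2-7)
  Group 3: 'd' x 4 (positions 8-11)
  Group 4: 'c' x 1 (positions 12-12)
  Group 5: 'd' x 4 (positions 13-16)
Total groups: 5

5


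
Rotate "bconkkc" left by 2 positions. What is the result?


Input: "bconkkc", rotate left by 2
First 2 characters: "bc"
Remaining characters: "onkkc"
Concatenate remaining + first: "onkkc" + "bc" = "onkkcbc"

onkkcbc


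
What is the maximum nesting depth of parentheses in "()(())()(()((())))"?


Input: "()(())()(()((())))"
Tracking depth:
  Position 0 '(': depth becomes 1
  Position 1 ')': depth becomes 0
  Position 2 '(': depth becomes 1
  Position 3 '(': depth becomes 2
  Position 4 ')': depth becomes 1
  Position 5 ')': depth becomes 0
  Position 6 '(': depth becomes 1
  Position 7 ')': depth becomes 0
  Position 8 '(': depth becomes 1
  Position 9 '(': depth becomes 2
  Position 10 ')': depth becomes 1
  Position 11 '(': depth becomes 2
  Position 12 '(': depth becomes 3
  Position 13 '(': depth becomes 4
  Position 14 ')': depth becomes 3
  Position 15 ')': depth becomes 2
  Position 16 ')': depth becomes 1
  Position 17 ')': depth becomes 0
Maximum depth reached: 4

4


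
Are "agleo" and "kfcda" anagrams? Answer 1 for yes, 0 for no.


Strings: "agleo", "kfcda"
Sorted first:  aeglo
Sorted second: acdfk
Differ at position 1: 'e' vs 'c' => not anagrams

0


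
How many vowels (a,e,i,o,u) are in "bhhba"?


Input: bhhba
Checking each character:
  'b' at position 0: consonant
  'h' at position 1: consonant
  'h' at position 2: consonant
  'b' at position 3: consonant
  'a' at position 4: vowel (running total: 1)
Total vowels: 1

1


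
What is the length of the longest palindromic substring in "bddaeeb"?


Input: "bddaeeb"
Checking substrings for palindromes:
  [1:3] "dd" (len 2) => palindrome
  [4:6] "ee" (len 2) => palindrome
Longest palindromic substring: "dd" with length 2

2


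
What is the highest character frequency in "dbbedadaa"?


Input: dbbedadaa
Character counts:
  'a': 3
  'b': 2
  'd': 3
  'e': 1
Maximum frequency: 3

3


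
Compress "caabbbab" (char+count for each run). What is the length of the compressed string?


Input: caabbbab
Runs:
  'c' x 1 => "c1"
  'a' x 2 => "a2"
  'b' x 3 => "b3"
  'a' x 1 => "a1"
  'b' x 1 => "b1"
Compressed: "c1a2b3a1b1"
Compressed length: 10

10


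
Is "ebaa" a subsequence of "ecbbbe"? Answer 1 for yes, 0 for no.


Check if "ebaa" is a subsequence of "ecbbbe"
Greedy scan:
  Position 0 ('e'): matches sub[0] = 'e'
  Position 1 ('c'): no match needed
  Position 2 ('b'): matches sub[1] = 'b'
  Position 3 ('b'): no match needed
  Position 4 ('b'): no match needed
  Position 5 ('e'): no match needed
Only matched 2/4 characters => not a subsequence

0


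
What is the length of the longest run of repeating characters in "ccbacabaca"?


Input: "ccbacabaca"
Scanning for longest run:
  Position 1 ('c'): continues run of 'c', length=2
  Position 2 ('b'): new char, reset run to 1
  Position 3 ('a'): new char, reset run to 1
  Position 4 ('c'): new char, reset run to 1
  Position 5 ('a'): new char, reset run to 1
  Position 6 ('b'): new char, reset run to 1
  Position 7 ('a'): new char, reset run to 1
  Position 8 ('c'): new char, reset run to 1
  Position 9 ('a'): new char, reset run to 1
Longest run: 'c' with length 2

2


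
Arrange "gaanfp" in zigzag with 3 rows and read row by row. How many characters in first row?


Zigzag "gaanfp" into 3 rows:
Placing characters:
  'g' => row 0
  'a' => row 1
  'a' => row 2
  'n' => row 1
  'f' => row 0
  'p' => row 1
Rows:
  Row 0: "gf"
  Row 1: "anp"
  Row 2: "a"
First row length: 2

2


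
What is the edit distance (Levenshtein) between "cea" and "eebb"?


Computing edit distance: "cea" -> "eebb"
DP table:
           e    e    b    b
      0    1    2    3    4
  c   1    1    2    3    4
  e   2    1    1    2    3
  a   3    2    2    2    3
Edit distance = dp[3][4] = 3

3


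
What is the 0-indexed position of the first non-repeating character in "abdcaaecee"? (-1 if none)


Input: abdcaaecee
Character frequencies:
  'a': 3
  'b': 1
  'c': 2
  'd': 1
  'e': 3
Scanning left to right for freq == 1:
  Position 0 ('a'): freq=3, skip
  Position 1 ('b'): unique! => answer = 1

1


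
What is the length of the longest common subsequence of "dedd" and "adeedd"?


LCS of "dedd" and "adeedd"
DP table:
           a    d    e    e    d    d
      0    0    0    0    0    0    0
  d   0    0    1    1    1    1    1
  e   0    0    1    2    2    2    2
  d   0    0    1    2    2    3    3
  d   0    0    1    2    2    3    4
LCS length = dp[4][6] = 4

4


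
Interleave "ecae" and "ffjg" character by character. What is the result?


Interleaving "ecae" and "ffjg":
  Position 0: 'e' from first, 'f' from second => "ef"
  Position 1: 'c' from first, 'f' from second => "cf"
  Position 2: 'a' from first, 'j' from second => "aj"
  Position 3: 'e' from first, 'g' from second => "eg"
Result: efcfajeg

efcfajeg


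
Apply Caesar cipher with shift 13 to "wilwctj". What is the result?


Caesar cipher: shift "wilwctj" by 13
  'w' (pos 22) + 13 = pos 9 = 'j'
  'i' (pos 8) + 13 = pos 21 = 'v'
  'l' (pos 11) + 13 = pos 24 = 'y'
  'w' (pos 22) + 13 = pos 9 = 'j'
  'c' (pos 2) + 13 = pos 15 = 'p'
  't' (pos 19) + 13 = pos 6 = 'g'
  'j' (pos 9) + 13 = pos 22 = 'w'
Result: jvyjpgw

jvyjpgw


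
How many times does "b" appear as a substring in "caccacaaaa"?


Searching for "b" in "caccacaaaa"
Scanning each position:
  Position 0: "c" => no
  Position 1: "a" => no
  Position 2: "c" => no
  Position 3: "c" => no
  Position 4: "a" => no
  Position 5: "c" => no
  Position 6: "a" => no
  Position 7: "a" => no
  Position 8: "a" => no
  Position 9: "a" => no
Total occurrences: 0

0


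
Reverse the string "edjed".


Input: edjed
Reading characters right to left:
  Position 4: 'd'
  Position 3: 'e'
  Position 2: 'j'
  Position 1: 'd'
  Position 0: 'e'
Reversed: dejde

dejde


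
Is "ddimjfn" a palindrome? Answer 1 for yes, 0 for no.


Input: ddimjfn
Reversed: nfjmidd
  Compare pos 0 ('d') with pos 6 ('n'): MISMATCH
  Compare pos 1 ('d') with pos 5 ('f'): MISMATCH
  Compare pos 2 ('i') with pos 4 ('j'): MISMATCH
Result: not a palindrome

0


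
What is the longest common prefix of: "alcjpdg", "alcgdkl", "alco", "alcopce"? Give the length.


Words: alcjpdg, alcgdkl, alco, alcopce
  Position 0: all 'a' => match
  Position 1: all 'l' => match
  Position 2: all 'c' => match
  Position 3: ('j', 'g', 'o', 'o') => mismatch, stop
LCP = "alc" (length 3)

3


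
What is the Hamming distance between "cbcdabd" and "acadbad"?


Comparing "cbcdabd" and "acadbad" position by position:
  Position 0: 'c' vs 'a' => differ
  Position 1: 'b' vs 'c' => differ
  Position 2: 'c' vs 'a' => differ
  Position 3: 'd' vs 'd' => same
  Position 4: 'a' vs 'b' => differ
  Position 5: 'b' vs 'a' => differ
  Position 6: 'd' vs 'd' => same
Total differences (Hamming distance): 5

5


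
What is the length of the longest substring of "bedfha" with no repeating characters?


Input: "bedfha"
Sliding window (track last position of each char):
  Position 0 ('b'): window [0,0] length 1 -- new best
  Position 1 ('e'): window [0,1] length 2 -- new best
  Position 2 ('d'): window [0,2] length 3 -- new best
  Position 3 ('f'): window [0,3] length 4 -- new best
  Position 4 ('h'): window [0,4] length 5 -- new best
  Position 5 ('a'): window [0,5] length 6 -- new best
Longest substring with no repeats: "bedfha" with length 6

6


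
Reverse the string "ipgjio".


Input: ipgjio
Reading characters right to left:
  Position 5: 'o'
  Position 4: 'i'
  Position 3: 'j'
  Position 2: 'g'
  Position 1: 'p'
  Position 0: 'i'
Reversed: oijgpi

oijgpi


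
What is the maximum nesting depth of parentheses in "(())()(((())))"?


Input: "(())()(((())))"
Tracking depth:
  Position 0 '(': depth becomes 1
  Position 1 '(': depth becomes 2
  Position 2 ')': depth becomes 1
  Position 3 ')': depth becomes 0
  Position 4 '(': depth becomes 1
  Position 5 ')': depth becomes 0
  Position 6 '(': depth becomes 1
  Position 7 '(': depth becomes 2
  Position 8 '(': depth becomes 3
  Position 9 '(': depth becomes 4
  Position 10 ')': depth becomes 3
  Position 11 ')': depth becomes 2
  Position 12 ')': depth becomes 1
  Position 13 ')': depth becomes 0
Maximum depth reached: 4

4


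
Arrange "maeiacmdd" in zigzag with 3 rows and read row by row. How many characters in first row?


Zigzag "maeiacmdd" into 3 rows:
Placing characters:
  'm' => row 0
  'a' => row 1
  'e' => row 2
  'i' => row 1
  'a' => row 0
  'c' => row 1
  'm' => row 2
  'd' => row 1
  'd' => row 0
Rows:
  Row 0: "mad"
  Row 1: "aicd"
  Row 2: "em"
First row length: 3

3


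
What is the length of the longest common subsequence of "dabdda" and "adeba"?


LCS of "dabdda" and "adeba"
DP table:
           a    d    e    b    a
      0    0    0    0    0    0
  d   0    0    1    1    1    1
  a   0    1    1    1    1    2
  b   0    1    1    1    2    2
  d   0    1    2    2    2    2
  d   0    1    2    2    2    2
  a   0    1    2    2    2    3
LCS length = dp[6][5] = 3

3


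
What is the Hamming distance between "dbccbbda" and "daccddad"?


Comparing "dbccbbda" and "daccddad" position by position:
  Position 0: 'd' vs 'd' => same
  Position 1: 'b' vs 'a' => differ
  Position 2: 'c' vs 'c' => same
  Position 3: 'c' vs 'c' => same
  Position 4: 'b' vs 'd' => differ
  Position 5: 'b' vs 'd' => differ
  Position 6: 'd' vs 'a' => differ
  Position 7: 'a' vs 'd' => differ
Total differences (Hamming distance): 5

5


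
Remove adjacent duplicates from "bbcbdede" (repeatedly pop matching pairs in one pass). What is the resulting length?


Input: bbcbdede
Stack-based adjacent duplicate removal:
  Read 'b': push. Stack: b
  Read 'b': matches stack top 'b' => pop. Stack: (empty)
  Read 'c': push. Stack: c
  Read 'b': push. Stack: cb
  Read 'd': push. Stack: cbd
  Read 'e': push. Stack: cbde
  Read 'd': push. Stack: cbded
  Read 'e': push. Stack: cbdede
Final stack: "cbdede" (length 6)

6


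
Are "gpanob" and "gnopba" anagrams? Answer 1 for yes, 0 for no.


Strings: "gpanob", "gnopba"
Sorted first:  abgnop
Sorted second: abgnop
Sorted forms match => anagrams

1


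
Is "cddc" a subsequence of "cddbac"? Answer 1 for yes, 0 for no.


Check if "cddc" is a subsequence of "cddbac"
Greedy scan:
  Position 0 ('c'): matches sub[0] = 'c'
  Position 1 ('d'): matches sub[1] = 'd'
  Position 2 ('d'): matches sub[2] = 'd'
  Position 3 ('b'): no match needed
  Position 4 ('a'): no match needed
  Position 5 ('c'): matches sub[3] = 'c'
All 4 characters matched => is a subsequence

1


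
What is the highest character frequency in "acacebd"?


Input: acacebd
Character counts:
  'a': 2
  'b': 1
  'c': 2
  'd': 1
  'e': 1
Maximum frequency: 2

2


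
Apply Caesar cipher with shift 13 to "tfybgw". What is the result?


Caesar cipher: shift "tfybgw" by 13
  't' (pos 19) + 13 = pos 6 = 'g'
  'f' (pos 5) + 13 = pos 18 = 's'
  'y' (pos 24) + 13 = pos 11 = 'l'
  'b' (pos 1) + 13 = pos 14 = 'o'
  'g' (pos 6) + 13 = pos 19 = 't'
  'w' (pos 22) + 13 = pos 9 = 'j'
Result: gslotj

gslotj


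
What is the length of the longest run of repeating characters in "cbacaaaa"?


Input: "cbacaaaa"
Scanning for longest run:
  Position 1 ('b'): new char, reset run to 1
  Position 2 ('a'): new char, reset run to 1
  Position 3 ('c'): new char, reset run to 1
  Position 4 ('a'): new char, reset run to 1
  Position 5 ('a'): continues run of 'a', length=2
  Position 6 ('a'): continues run of 'a', length=3
  Position 7 ('a'): continues run of 'a', length=4
Longest run: 'a' with length 4

4


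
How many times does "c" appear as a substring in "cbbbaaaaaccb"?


Searching for "c" in "cbbbaaaaaccb"
Scanning each position:
  Position 0: "c" => MATCH
  Position 1: "b" => no
  Position 2: "b" => no
  Position 3: "b" => no
  Position 4: "a" => no
  Position 5: "a" => no
  Position 6: "a" => no
  Position 7: "a" => no
  Position 8: "a" => no
  Position 9: "c" => MATCH
  Position 10: "c" => MATCH
  Position 11: "b" => no
Total occurrences: 3

3


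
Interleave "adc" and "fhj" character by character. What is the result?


Interleaving "adc" and "fhj":
  Position 0: 'a' from first, 'f' from second => "af"
  Position 1: 'd' from first, 'h' from second => "dh"
  Position 2: 'c' from first, 'j' from second => "cj"
Result: afdhcj

afdhcj


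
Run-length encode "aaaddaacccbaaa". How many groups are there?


Input: aaaddaacccbaaa
Scanning for consecutive runs:
  Group 1: 'a' x 3 (positions 0-2)
  Group 2: 'd' x 2 (positions 3-4)
  Group 3: 'a' x 2 (positions 5-6)
  Group 4: 'c' x 3 (positions 7-9)
  Group 5: 'b' x 1 (positions 10-10)
  Group 6: 'a' x 3 (positions 11-13)
Total groups: 6

6


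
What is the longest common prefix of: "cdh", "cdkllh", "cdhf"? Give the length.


Words: cdh, cdkllh, cdhf
  Position 0: all 'c' => match
  Position 1: all 'd' => match
  Position 2: ('h', 'k', 'h') => mismatch, stop
LCP = "cd" (length 2)

2


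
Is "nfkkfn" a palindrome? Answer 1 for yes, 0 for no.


Input: nfkkfn
Reversed: nfkkfn
  Compare pos 0 ('n') with pos 5 ('n'): match
  Compare pos 1 ('f') with pos 4 ('f'): match
  Compare pos 2 ('k') with pos 3 ('k'): match
Result: palindrome

1


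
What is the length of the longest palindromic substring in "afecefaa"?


Input: "afecefaa"
Checking substrings for palindromes:
  [0:7] "afecefa" (len 7) => palindrome
  [1:6] "fecef" (len 5) => palindrome
  [2:5] "ece" (len 3) => palindrome
  [6:8] "aa" (len 2) => palindrome
Longest palindromic substring: "afecefa" with length 7

7


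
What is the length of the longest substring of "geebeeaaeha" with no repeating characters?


Input: "geebeeaaeha"
Sliding window (track last position of each char):
  Position 0 ('g'): window [0,0] length 1 -- new best
  Position 1 ('e'): window [0,1] length 2 -- new best
  Position 2 ('e'): repeat (last at 1), move window start to 2
  Position 2 ('e'): window [2,2] length 1
  Position 3 ('b'): window [2,3] length 2
  Position 4 ('e'): repeat (last at 2), move window start to 3
  Position 4 ('e'): window [3,4] length 2
  Position 5 ('e'): repeat (last at 4), move window start to 5
  Position 5 ('e'): window [5,5] length 1
  Position 6 ('a'): window [5,6] length 2
  Position 7 ('a'): repeat (last at 6), move window start to 7
  Position 7 ('a'): window [7,7] length 1
  Position 8 ('e'): window [7,8] length 2
  Position 9 ('h'): window [7,9] length 3 -- new best
  Position 10 ('a'): repeat (last at 7), move window start to 8
  Position 10 ('a'): window [8,10] length 3
Longest substring with no repeats: "aeh" with length 3

3


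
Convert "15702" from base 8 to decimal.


Input: "15702" in base 8
Positional expansion:
  Digit '1' (value 1) x 8^4 = 4096
  Digit '5' (value 5) x 8^3 = 2560
  Digit '7' (value 7) x 8^2 = 448
  Digit '0' (value 0) x 8^1 = 0
  Digit '2' (value 2) x 8^0 = 2
Sum = 7106

7106


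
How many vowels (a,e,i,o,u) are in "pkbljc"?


Input: pkbljc
Checking each character:
  'p' at position 0: consonant
  'k' at position 1: consonant
  'b' at position 2: consonant
  'l' at position 3: consonant
  'j' at position 4: consonant
  'c' at position 5: consonant
Total vowels: 0

0


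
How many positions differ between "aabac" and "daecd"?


Comparing "aabac" and "daecd" position by position:
  Position 0: 'a' vs 'd' => DIFFER
  Position 1: 'a' vs 'a' => same
  Position 2: 'b' vs 'e' => DIFFER
  Position 3: 'a' vs 'c' => DIFFER
  Position 4: 'c' vs 'd' => DIFFER
Positions that differ: 4

4


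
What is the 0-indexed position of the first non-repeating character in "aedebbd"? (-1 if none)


Input: aedebbd
Character frequencies:
  'a': 1
  'b': 2
  'd': 2
  'e': 2
Scanning left to right for freq == 1:
  Position 0 ('a'): unique! => answer = 0

0


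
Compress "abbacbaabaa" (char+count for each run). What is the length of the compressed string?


Input: abbacbaabaa
Runs:
  'a' x 1 => "a1"
  'b' x 2 => "b2"
  'a' x 1 => "a1"
  'c' x 1 => "c1"
  'b' x 1 => "b1"
  'a' x 2 => "a2"
  'b' x 1 => "b1"
  'a' x 2 => "a2"
Compressed: "a1b2a1c1b1a2b1a2"
Compressed length: 16

16


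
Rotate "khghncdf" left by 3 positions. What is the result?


Input: "khghncdf", rotate left by 3
First 3 characters: "khg"
Remaining characters: "hncdf"
Concatenate remaining + first: "hncdf" + "khg" = "hncdfkhg"

hncdfkhg


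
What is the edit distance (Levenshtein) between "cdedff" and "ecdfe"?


Computing edit distance: "cdedff" -> "ecdfe"
DP table:
           e    c    d    f    e
      0    1    2    3    4    5
  c   1    1    1    2    3    4
  d   2    2    2    1    2    3
  e   3    2    3    2    2    2
  d   4    3    3    3    3    3
  f   5    4    4    4    3    4
  f   6    5    5    5    4    4
Edit distance = dp[6][5] = 4

4


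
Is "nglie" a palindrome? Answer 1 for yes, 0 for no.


Input: nglie
Reversed: eilgn
  Compare pos 0 ('n') with pos 4 ('e'): MISMATCH
  Compare pos 1 ('g') with pos 3 ('i'): MISMATCH
Result: not a palindrome

0


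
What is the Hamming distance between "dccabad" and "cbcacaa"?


Comparing "dccabad" and "cbcacaa" position by position:
  Position 0: 'd' vs 'c' => differ
  Position 1: 'c' vs 'b' => differ
  Position 2: 'c' vs 'c' => same
  Position 3: 'a' vs 'a' => same
  Position 4: 'b' vs 'c' => differ
  Position 5: 'a' vs 'a' => same
  Position 6: 'd' vs 'a' => differ
Total differences (Hamming distance): 4

4


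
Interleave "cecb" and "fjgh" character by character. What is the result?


Interleaving "cecb" and "fjgh":
  Position 0: 'c' from first, 'f' from second => "cf"
  Position 1: 'e' from first, 'j' from second => "ej"
  Position 2: 'c' from first, 'g' from second => "cg"
  Position 3: 'b' from first, 'h' from second => "bh"
Result: cfejcgbh

cfejcgbh


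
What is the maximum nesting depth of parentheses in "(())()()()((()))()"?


Input: "(())()()()((()))()"
Tracking depth:
  Position 0 '(': depth becomes 1
  Position 1 '(': depth becomes 2
  Position 2 ')': depth becomes 1
  Position 3 ')': depth becomes 0
  Position 4 '(': depth becomes 1
  Position 5 ')': depth becomes 0
  Position 6 '(': depth becomes 1
  Position 7 ')': depth becomes 0
  Position 8 '(': depth becomes 1
  Position 9 ')': depth becomes 0
  Position 10 '(': depth becomes 1
  Position 11 '(': depth becomes 2
  Position 12 '(': depth becomes 3
  Position 13 ')': depth becomes 2
  Position 14 ')': depth becomes 1
  Position 15 ')': depth becomes 0
  Position 16 '(': depth becomes 1
  Position 17 ')': depth becomes 0
Maximum depth reached: 3

3


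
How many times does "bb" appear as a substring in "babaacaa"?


Searching for "bb" in "babaacaa"
Scanning each position:
  Position 0: "ba" => no
  Position 1: "ab" => no
  Position 2: "ba" => no
  Position 3: "aa" => no
  Position 4: "ac" => no
  Position 5: "ca" => no
  Position 6: "aa" => no
Total occurrences: 0

0


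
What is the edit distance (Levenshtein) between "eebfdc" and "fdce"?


Computing edit distance: "eebfdc" -> "fdce"
DP table:
           f    d    c    e
      0    1    2    3    4
  e   1    1    2    3    3
  e   2    2    2    3    3
  b   3    3    3    3    4
  f   4    3    4    4    4
  d   5    4    3    4    5
  c   6    5    4    3    4
Edit distance = dp[6][4] = 4

4


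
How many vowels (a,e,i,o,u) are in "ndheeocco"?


Input: ndheeocco
Checking each character:
  'n' at position 0: consonant
  'd' at position 1: consonant
  'h' at position 2: consonant
  'e' at position 3: vowel (running total: 1)
  'e' at position 4: vowel (running total: 2)
  'o' at position 5: vowel (running total: 3)
  'c' at position 6: consonant
  'c' at position 7: consonant
  'o' at position 8: vowel (running total: 4)
Total vowels: 4

4


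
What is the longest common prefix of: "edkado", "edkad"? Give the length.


Words: edkado, edkad
  Position 0: all 'e' => match
  Position 1: all 'd' => match
  Position 2: all 'k' => match
  Position 3: all 'a' => match
  Position 4: all 'd' => match
LCP = "edkad" (length 5)

5


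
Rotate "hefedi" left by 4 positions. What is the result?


Input: "hefedi", rotate left by 4
First 4 characters: "hefe"
Remaining characters: "di"
Concatenate remaining + first: "di" + "hefe" = "dihefe"

dihefe


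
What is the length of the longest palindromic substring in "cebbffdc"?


Input: "cebbffdc"
Checking substrings for palindromes:
  [2:4] "bb" (len 2) => palindrome
  [4:6] "ff" (len 2) => palindrome
Longest palindromic substring: "bb" with length 2

2


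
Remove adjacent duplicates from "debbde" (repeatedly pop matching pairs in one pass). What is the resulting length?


Input: debbde
Stack-based adjacent duplicate removal:
  Read 'd': push. Stack: d
  Read 'e': push. Stack: de
  Read 'b': push. Stack: deb
  Read 'b': matches stack top 'b' => pop. Stack: de
  Read 'd': push. Stack: ded
  Read 'e': push. Stack: dede
Final stack: "dede" (length 4)

4


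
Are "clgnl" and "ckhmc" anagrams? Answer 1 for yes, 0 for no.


Strings: "clgnl", "ckhmc"
Sorted first:  cglln
Sorted second: cchkm
Differ at position 1: 'g' vs 'c' => not anagrams

0


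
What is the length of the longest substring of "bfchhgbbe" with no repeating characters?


Input: "bfchhgbbe"
Sliding window (track last position of each char):
  Position 0 ('b'): window [0,0] length 1 -- new best
  Position 1 ('f'): window [0,1] length 2 -- new best
  Position 2 ('c'): window [0,2] length 3 -- new best
  Position 3 ('h'): window [0,3] length 4 -- new best
  Position 4 ('h'): repeat (last at 3), move window start to 4
  Position 4 ('h'): window [4,4] length 1
  Position 5 ('g'): window [4,5] length 2
  Position 6 ('b'): window [4,6] length 3
  Position 7 ('b'): repeat (last at 6), move window start to 7
  Position 7 ('b'): window [7,7] length 1
  Position 8 ('e'): window [7,8] length 2
Longest substring with no repeats: "bfch" with length 4

4


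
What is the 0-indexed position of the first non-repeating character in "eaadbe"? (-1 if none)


Input: eaadbe
Character frequencies:
  'a': 2
  'b': 1
  'd': 1
  'e': 2
Scanning left to right for freq == 1:
  Position 0 ('e'): freq=2, skip
  Position 1 ('a'): freq=2, skip
  Position 2 ('a'): freq=2, skip
  Position 3 ('d'): unique! => answer = 3

3


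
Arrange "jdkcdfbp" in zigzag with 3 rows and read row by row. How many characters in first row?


Zigzag "jdkcdfbp" into 3 rows:
Placing characters:
  'j' => row 0
  'd' => row 1
  'k' => row 2
  'c' => row 1
  'd' => row 0
  'f' => row 1
  'b' => row 2
  'p' => row 1
Rows:
  Row 0: "jd"
  Row 1: "dcfp"
  Row 2: "kb"
First row length: 2

2


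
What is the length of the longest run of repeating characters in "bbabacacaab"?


Input: "bbabacacaab"
Scanning for longest run:
  Position 1 ('b'): continues run of 'b', length=2
  Position 2 ('a'): new char, reset run to 1
  Position 3 ('b'): new char, reset run to 1
  Position 4 ('a'): new char, reset run to 1
  Position 5 ('c'): new char, reset run to 1
  Position 6 ('a'): new char, reset run to 1
  Position 7 ('c'): new char, reset run to 1
  Position 8 ('a'): new char, reset run to 1
  Position 9 ('a'): continues run of 'a', length=2
  Position 10 ('b'): new char, reset run to 1
Longest run: 'b' with length 2

2


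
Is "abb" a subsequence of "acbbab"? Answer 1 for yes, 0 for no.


Check if "abb" is a subsequence of "acbbab"
Greedy scan:
  Position 0 ('a'): matches sub[0] = 'a'
  Position 1 ('c'): no match needed
  Position 2 ('b'): matches sub[1] = 'b'
  Position 3 ('b'): matches sub[2] = 'b'
  Position 4 ('a'): no match needed
  Position 5 ('b'): no match needed
All 3 characters matched => is a subsequence

1


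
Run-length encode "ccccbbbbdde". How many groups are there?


Input: ccccbbbbdde
Scanning for consecutive runs:
  Group 1: 'c' x 4 (positions 0-3)
  Group 2: 'b' x 4 (positions 4-7)
  Group 3: 'd' x 2 (positions 8-9)
  Group 4: 'e' x 1 (positions 10-10)
Total groups: 4

4


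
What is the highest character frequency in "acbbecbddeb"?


Input: acbbecbddeb
Character counts:
  'a': 1
  'b': 4
  'c': 2
  'd': 2
  'e': 2
Maximum frequency: 4

4


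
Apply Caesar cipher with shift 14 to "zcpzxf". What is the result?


Caesar cipher: shift "zcpzxf" by 14
  'z' (pos 25) + 14 = pos 13 = 'n'
  'c' (pos 2) + 14 = pos 16 = 'q'
  'p' (pos 15) + 14 = pos 3 = 'd'
  'z' (pos 25) + 14 = pos 13 = 'n'
  'x' (pos 23) + 14 = pos 11 = 'l'
  'f' (pos 5) + 14 = pos 19 = 't'
Result: nqdnlt

nqdnlt


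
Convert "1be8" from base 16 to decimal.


Input: "1be8" in base 16
Positional expansion:
  Digit '1' (value 1) x 16^3 = 4096
  Digit 'b' (value 11) x 16^2 = 2816
  Digit 'e' (value 14) x 16^1 = 224
  Digit '8' (value 8) x 16^0 = 8
Sum = 7144

7144


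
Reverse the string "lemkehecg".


Input: lemkehecg
Reading characters right to left:
  Position 8: 'g'
  Position 7: 'c'
  Position 6: 'e'
  Position 5: 'h'
  Position 4: 'e'
  Position 3: 'k'
  Position 2: 'm'
  Position 1: 'e'
  Position 0: 'l'
Reversed: gcehekmel

gcehekmel


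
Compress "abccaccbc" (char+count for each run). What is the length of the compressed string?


Input: abccaccbc
Runs:
  'a' x 1 => "a1"
  'b' x 1 => "b1"
  'c' x 2 => "c2"
  'a' x 1 => "a1"
  'c' x 2 => "c2"
  'b' x 1 => "b1"
  'c' x 1 => "c1"
Compressed: "a1b1c2a1c2b1c1"
Compressed length: 14

14


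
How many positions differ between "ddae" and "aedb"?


Comparing "ddae" and "aedb" position by position:
  Position 0: 'd' vs 'a' => DIFFER
  Position 1: 'd' vs 'e' => DIFFER
  Position 2: 'a' vs 'd' => DIFFER
  Position 3: 'e' vs 'b' => DIFFER
Positions that differ: 4

4


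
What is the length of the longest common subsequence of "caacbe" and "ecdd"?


LCS of "caacbe" and "ecdd"
DP table:
           e    c    d    d
      0    0    0    0    0
  c   0    0    1    1    1
  a   0    0    1    1    1
  a   0    0    1    1    1
  c   0    0    1    1    1
  b   0    0    1    1    1
  e   0    1    1    1    1
LCS length = dp[6][4] = 1

1


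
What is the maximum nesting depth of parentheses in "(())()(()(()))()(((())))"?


Input: "(())()(()(()))()(((())))"
Tracking depth:
  Position 0 '(': depth becomes 1
  Position 1 '(': depth becomes 2
  Position 2 ')': depth becomes 1
  Position 3 ')': depth becomes 0
  Position 4 '(': depth becomes 1
  Position 5 ')': depth becomes 0
  Position 6 '(': depth becomes 1
  Position 7 '(': depth becomes 2
  Position 8 ')': depth becomes 1
  Position 9 '(': depth becomes 2
  Position 10 '(': depth becomes 3
  Position 11 ')': depth becomes 2
  Position 12 ')': depth becomes 1
  Position 13 ')': depth becomes 0
  Position 14 '(': depth becomes 1
  Position 15 ')': depth becomes 0
  Position 16 '(': depth becomes 1
  Position 17 '(': depth becomes 2
  Position 18 '(': depth becomes 3
  Position 19 '(': depth becomes 4
  Position 20 ')': depth becomes 3
  Position 21 ')': depth becomes 2
  Position 22 ')': depth becomes 1
  Position 23 ')': depth becomes 0
Maximum depth reached: 4

4


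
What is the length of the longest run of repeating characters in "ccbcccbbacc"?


Input: "ccbcccbbacc"
Scanning for longest run:
  Position 1 ('c'): continues run of 'c', length=2
  Position 2 ('b'): new char, reset run to 1
  Position 3 ('c'): new char, reset run to 1
  Position 4 ('c'): continues run of 'c', length=2
  Position 5 ('c'): continues run of 'c', length=3
  Position 6 ('b'): new char, reset run to 1
  Position 7 ('b'): continues run of 'b', length=2
  Position 8 ('a'): new char, reset run to 1
  Position 9 ('c'): new char, reset run to 1
  Position 10 ('c'): continues run of 'c', length=2
Longest run: 'c' with length 3

3


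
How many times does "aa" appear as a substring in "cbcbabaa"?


Searching for "aa" in "cbcbabaa"
Scanning each position:
  Position 0: "cb" => no
  Position 1: "bc" => no
  Position 2: "cb" => no
  Position 3: "ba" => no
  Position 4: "ab" => no
  Position 5: "ba" => no
  Position 6: "aa" => MATCH
Total occurrences: 1

1


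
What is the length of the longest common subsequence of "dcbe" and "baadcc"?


LCS of "dcbe" and "baadcc"
DP table:
           b    a    a    d    c    c
      0    0    0    0    0    0    0
  d   0    0    0    0    1    1    1
  c   0    0    0    0    1    2    2
  b   0    1    1    1    1    2    2
  e   0    1    1    1    1    2    2
LCS length = dp[4][6] = 2

2


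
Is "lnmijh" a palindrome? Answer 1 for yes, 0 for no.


Input: lnmijh
Reversed: hjimnl
  Compare pos 0 ('l') with pos 5 ('h'): MISMATCH
  Compare pos 1 ('n') with pos 4 ('j'): MISMATCH
  Compare pos 2 ('m') with pos 3 ('i'): MISMATCH
Result: not a palindrome

0


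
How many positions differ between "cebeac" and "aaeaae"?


Comparing "cebeac" and "aaeaae" position by position:
  Position 0: 'c' vs 'a' => DIFFER
  Position 1: 'e' vs 'a' => DIFFER
  Position 2: 'b' vs 'e' => DIFFER
  Position 3: 'e' vs 'a' => DIFFER
  Position 4: 'a' vs 'a' => same
  Position 5: 'c' vs 'e' => DIFFER
Positions that differ: 5

5


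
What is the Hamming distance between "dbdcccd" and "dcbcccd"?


Comparing "dbdcccd" and "dcbcccd" position by position:
  Position 0: 'd' vs 'd' => same
  Position 1: 'b' vs 'c' => differ
  Position 2: 'd' vs 'b' => differ
  Position 3: 'c' vs 'c' => same
  Position 4: 'c' vs 'c' => same
  Position 5: 'c' vs 'c' => same
  Position 6: 'd' vs 'd' => same
Total differences (Hamming distance): 2

2
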